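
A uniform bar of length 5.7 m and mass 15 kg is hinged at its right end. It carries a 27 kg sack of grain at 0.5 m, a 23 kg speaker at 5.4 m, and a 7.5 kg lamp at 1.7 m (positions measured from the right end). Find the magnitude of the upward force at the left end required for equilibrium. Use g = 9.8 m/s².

F ≈ 332 N

About the right end:
Beam weight: 15 × 9.8 = 147 N down at 2.85 m → arm 2.85 m, τ = 147 × 2.85 = 418.9 N·m counterclockwise.
Sack of grain: 27 × 9.8 = 264.6 N down at 0.5 m → arm 0.5 m, τ = 264.6 × 0.5 = 132.3 N·m counterclockwise.
Speaker: 23 × 9.8 = 225.4 N down at 5.4 m → arm 5.4 m, τ = 225.4 × 5.4 = 1217 N·m counterclockwise.
Lamp: 7.5 × 9.8 = 73.5 N down at 1.7 m → arm 1.7 m, τ = 73.5 × 1.7 = 125 N·m counterclockwise.
Net moment of the loads = 1893 N·m counterclockwise.
The upward force F acts at the left end, arm 5.7 m, giving F × 5.7 clockwise.
Balancing moments: F × 5.7 = 1893, giving F = 1893 / 5.7 = 332 N.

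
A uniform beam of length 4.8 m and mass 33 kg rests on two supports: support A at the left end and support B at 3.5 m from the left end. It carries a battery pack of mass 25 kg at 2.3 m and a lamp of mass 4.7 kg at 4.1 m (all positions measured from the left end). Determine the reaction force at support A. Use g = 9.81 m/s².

Taking torques about support B:
Beam weight: 33 × 9.81 = 323.7 N down at 2.4 m → arm 1.1 m, τ = 323.7 × 1.1 = 356.1 N·m counterclockwise.
Battery pack: 25 × 9.81 = 245.2 N down at 2.3 m → arm 1.2 m, τ = 245.2 × 1.2 = 294.2 N·m counterclockwise.
Lamp: 4.7 × 9.81 = 46.11 N down at 4.1 m → arm 0.6 m, τ = 46.11 × 0.6 = 27.67 N·m clockwise.
Net load moment about support B = 622.6 N·m counterclockwise.
Reaction R at support A is upward at 0 m, arm 3.5 m → moment R × 3.5 clockwise.
Setting net torque to zero: R × 3.5 = 622.6 → R = 178 N.

R_A ≈ 178 N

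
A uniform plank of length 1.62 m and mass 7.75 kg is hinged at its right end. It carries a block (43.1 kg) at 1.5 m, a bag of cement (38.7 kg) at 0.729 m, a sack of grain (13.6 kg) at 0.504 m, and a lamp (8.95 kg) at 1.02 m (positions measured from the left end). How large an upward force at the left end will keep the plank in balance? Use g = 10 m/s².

Taking torques about the right end:
Beam weight: 7.75 × 10 = 77.5 N down at 0.81 m → arm 0.81 m, τ = 77.5 × 0.81 = 62.78 N·m counterclockwise.
Block: 43.1 × 10 = 431 N down at 1.5 m → arm 0.12 m, τ = 431 × 0.12 = 51.72 N·m counterclockwise.
Bag of cement: 38.7 × 10 = 387 N down at 0.729 m → arm 0.891 m, τ = 387 × 0.891 = 344.8 N·m counterclockwise.
Sack of grain: 13.6 × 10 = 136 N down at 0.504 m → arm 1.116 m, τ = 136 × 1.116 = 151.8 N·m counterclockwise.
Lamp: 8.95 × 10 = 89.5 N down at 1.02 m → arm 0.6 m, τ = 89.5 × 0.6 = 53.7 N·m counterclockwise.
Net moment of the loads = 664.8 N·m counterclockwise.
The upward force F acts at the left end, arm 1.62 m, giving F × 1.62 clockwise.
Στ = 0 ⇒ F × 1.62 = 664.8 ⇒ F = 664.8 / 1.62 = 410 N.

F ≈ 410 N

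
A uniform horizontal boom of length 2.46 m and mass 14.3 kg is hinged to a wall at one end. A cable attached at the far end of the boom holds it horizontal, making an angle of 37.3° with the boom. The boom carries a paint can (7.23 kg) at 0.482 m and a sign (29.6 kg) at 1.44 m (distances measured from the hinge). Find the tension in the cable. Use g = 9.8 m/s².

T ≈ 419 N

Choose the hinge as the axis so the unknown hinge reaction has zero arm there.
Beam weight: 14.3 × 9.8 = 140.1 N down at 1.23 m → arm 1.23 m, τ = 140.1 × 1.23 = 172.3 N·m clockwise.
Paint can: 7.23 × 9.8 = 70.85 N down at 0.482 m → arm 0.482 m, τ = 70.85 × 0.482 = 34.15 N·m clockwise.
Sign: 29.6 × 9.8 = 290.1 N down at 1.44 m → arm 1.44 m, τ = 290.1 × 1.44 = 417.7 N·m clockwise.
Total clockwise load moment = 624.1 N·m.
The cable tension T acts at 2.46 m; only its component perpendicular to the boom, T sinθ, produces torque. sin 37.3° = 0.606.
For rotational equilibrium, T × 2.46 × 0.606 = 624.1, so T = 624.1 / 1.491 = 419 N.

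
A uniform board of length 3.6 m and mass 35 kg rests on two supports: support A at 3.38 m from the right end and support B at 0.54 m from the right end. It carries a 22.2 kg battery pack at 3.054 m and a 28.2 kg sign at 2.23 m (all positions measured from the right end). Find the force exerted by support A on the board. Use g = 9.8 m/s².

Choose support B as the axis so its reaction then has zero moment arm.
Beam weight: 35 × 9.8 = 343 N down at 1.8 m → arm 1.26 m, τ = 343 × 1.26 = 432.2 N·m counterclockwise.
Battery pack: 22.2 × 9.8 = 217.6 N down at 3.054 m → arm 2.514 m, τ = 217.6 × 2.514 = 547 N·m counterclockwise.
Sign: 28.2 × 9.8 = 276.4 N down at 2.23 m → arm 1.69 m, τ = 276.4 × 1.69 = 467.1 N·m counterclockwise.
Net load moment about support B = 1446 N·m counterclockwise.
Reaction R at support A is upward at 3.38 m, arm 2.84 m → moment R × 2.84 clockwise.
For rotational equilibrium, R × 2.84 = 1446, so R = 509 N.

R_A ≈ 509 N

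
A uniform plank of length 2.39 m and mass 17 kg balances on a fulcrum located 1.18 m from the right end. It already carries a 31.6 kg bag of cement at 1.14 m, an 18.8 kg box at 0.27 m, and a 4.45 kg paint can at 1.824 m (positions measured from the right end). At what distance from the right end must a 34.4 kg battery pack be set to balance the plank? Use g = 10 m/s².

x ≈ 1.62 m from the right end

Choose the fulcrum (at 1.18 m from the right end) as the axis so the support reaction has zero arm there.
Beam weight: 17 × 10 = 170 N down at 1.195 m → arm 0.015 m, τ = 170 × 0.015 = 2.55 N·m counterclockwise.
Bag of cement: 31.6 × 10 = 316 N down at 1.14 m → arm 0.04 m, τ = 316 × 0.04 = 12.64 N·m clockwise.
Box: 18.8 × 10 = 188 N down at 0.27 m → arm 0.91 m, τ = 188 × 0.91 = 171.1 N·m clockwise.
Paint can: 4.45 × 10 = 44.5 N down at 1.824 m → arm 0.644 m, τ = 44.5 × 0.644 = 28.66 N·m counterclockwise.
Net moment of existing loads = 152.5 N·m clockwise.
The battery pack weighs 34.4 × 10 = 344 N and must supply an equal counterclockwise moment, so its lever arm about the fulcrum is 152.5 / 344 = 0.443 m.
That puts it at 1.18 + 0.443 = 1.62 m from the right end.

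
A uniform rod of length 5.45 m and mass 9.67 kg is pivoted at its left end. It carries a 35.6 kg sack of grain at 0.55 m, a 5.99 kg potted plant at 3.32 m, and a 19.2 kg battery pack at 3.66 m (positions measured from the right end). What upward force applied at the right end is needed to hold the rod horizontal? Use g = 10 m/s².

F ≈ 455 N

Choose the left end as the axis so the unknown pivot reaction has zero arm there.
Beam weight: 9.67 × 10 = 96.7 N down at 2.725 m → arm 2.725 m, τ = 96.7 × 2.725 = 263.5 N·m clockwise.
Sack of grain: 35.6 × 10 = 356 N down at 0.55 m → arm 4.9 m, τ = 356 × 4.9 = 1744 N·m clockwise.
Potted plant: 5.99 × 10 = 59.9 N down at 3.32 m → arm 2.13 m, τ = 59.9 × 2.13 = 127.6 N·m clockwise.
Battery pack: 19.2 × 10 = 192 N down at 3.66 m → arm 1.79 m, τ = 192 × 1.79 = 343.7 N·m clockwise.
Net moment of the loads = 2479 N·m clockwise.
The upward force F acts at the right end, arm 5.45 m, giving F × 5.45 counterclockwise.
Balancing moments: F × 5.45 = 2479, giving F = 2479 / 5.45 = 455 N.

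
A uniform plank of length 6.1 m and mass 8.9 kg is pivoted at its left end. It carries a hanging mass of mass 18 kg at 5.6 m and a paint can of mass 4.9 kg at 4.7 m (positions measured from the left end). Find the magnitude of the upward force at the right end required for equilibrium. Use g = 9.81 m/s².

F ≈ 243 N

Take moments about the left end.
Beam weight: 8.9 × 9.81 = 87.31 N down at 3.05 m → arm 3.05 m, τ = 87.31 × 3.05 = 266.3 N·m clockwise.
Hanging mass: 18 × 9.81 = 176.6 N down at 5.6 m → arm 5.6 m, τ = 176.6 × 5.6 = 989 N·m clockwise.
Paint can: 4.9 × 9.81 = 48.07 N down at 4.7 m → arm 4.7 m, τ = 48.07 × 4.7 = 225.9 N·m clockwise.
Net moment of the loads = 1481 N·m clockwise.
The upward force F acts at the right end, arm 6.1 m, giving F × 6.1 counterclockwise.
Setting net torque to zero: F × 6.1 = 1481 → F = 1481 / 6.1 = 243 N.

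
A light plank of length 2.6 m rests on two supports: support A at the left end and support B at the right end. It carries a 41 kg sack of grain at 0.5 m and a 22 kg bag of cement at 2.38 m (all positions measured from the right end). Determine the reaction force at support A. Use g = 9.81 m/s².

Take moments about support B.
Sack of grain: 41 × 9.81 = 402.2 N down at 0.5 m → arm 0.5 m, τ = 402.2 × 0.5 = 201.1 N·m counterclockwise.
Bag of cement: 22 × 9.81 = 215.8 N down at 2.38 m → arm 2.38 m, τ = 215.8 × 2.38 = 513.6 N·m counterclockwise.
Net load moment about support B = 714.7 N·m counterclockwise.
Reaction R at support A is upward at 2.6 m, arm 2.6 m → moment R × 2.6 clockwise.
Στ = 0 ⇒ R × 2.6 = 714.7 ⇒ R = 275 N.

R_A ≈ 275 N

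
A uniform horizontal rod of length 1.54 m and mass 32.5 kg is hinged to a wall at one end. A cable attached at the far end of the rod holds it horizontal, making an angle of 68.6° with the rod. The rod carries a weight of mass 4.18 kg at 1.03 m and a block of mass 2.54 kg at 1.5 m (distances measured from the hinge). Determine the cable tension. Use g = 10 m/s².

Sum moments about the hinge (the unknown hinge reaction has zero arm there).
Beam weight: 32.5 × 10 = 325 N down at 0.77 m → arm 0.77 m, τ = 325 × 0.77 = 250.2 N·m clockwise.
Weight: 4.18 × 10 = 41.8 N down at 1.03 m → arm 1.03 m, τ = 41.8 × 1.03 = 43.05 N·m clockwise.
Block: 2.54 × 10 = 25.4 N down at 1.5 m → arm 1.5 m, τ = 25.4 × 1.5 = 38.1 N·m clockwise.
Total clockwise load moment = 331.4 N·m.
The cable tension T acts at 1.54 m; only its component perpendicular to the rod, T sinθ, produces torque. sin 68.6° = 0.9311.
Setting net torque to zero: T × 1.54 × 0.9311 = 331.4 → T = 331.4 / 1.434 = 231 N.

T ≈ 231 N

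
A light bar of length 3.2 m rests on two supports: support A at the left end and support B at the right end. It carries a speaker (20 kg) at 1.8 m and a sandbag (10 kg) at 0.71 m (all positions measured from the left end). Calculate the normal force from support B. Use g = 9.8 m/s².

R_B ≈ 132 N

Sum moments about support A (its reaction then has zero moment arm).
Speaker: 20 × 9.8 = 196 N down at 1.8 m → arm 1.8 m, τ = 196 × 1.8 = 352.8 N·m clockwise.
Sandbag: 10 × 9.8 = 98 N down at 0.71 m → arm 0.71 m, τ = 98 × 0.71 = 69.58 N·m clockwise.
Net load moment about support A = 422.4 N·m clockwise.
Reaction R at support B is upward at 3.2 m, arm 3.2 m → moment R × 3.2 counterclockwise.
Στ = 0 ⇒ R × 3.2 = 422.4 ⇒ R = 132 N.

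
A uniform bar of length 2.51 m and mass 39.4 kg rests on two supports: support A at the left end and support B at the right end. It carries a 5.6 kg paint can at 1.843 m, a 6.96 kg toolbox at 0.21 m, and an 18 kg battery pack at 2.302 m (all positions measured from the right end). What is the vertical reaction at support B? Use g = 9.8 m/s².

Take moments about support A.
Beam weight: 39.4 × 9.8 = 386.1 N down at 1.255 m → arm 1.255 m, τ = 386.1 × 1.255 = 484.6 N·m clockwise.
Paint can: 5.6 × 9.8 = 54.88 N down at 1.843 m → arm 0.667 m, τ = 54.88 × 0.667 = 36.6 N·m clockwise.
Toolbox: 6.96 × 9.8 = 68.21 N down at 0.21 m → arm 2.3 m, τ = 68.21 × 2.3 = 156.9 N·m clockwise.
Battery pack: 18 × 9.8 = 176.4 N down at 2.302 m → arm 0.208 m, τ = 176.4 × 0.208 = 36.69 N·m clockwise.
Net load moment about support A = 714.8 N·m clockwise.
Reaction R at support B is upward at 0 m, arm 2.51 m → moment R × 2.51 counterclockwise.
Setting net torque to zero: R × 2.51 = 714.8 → R = 285 N.

R_B ≈ 285 N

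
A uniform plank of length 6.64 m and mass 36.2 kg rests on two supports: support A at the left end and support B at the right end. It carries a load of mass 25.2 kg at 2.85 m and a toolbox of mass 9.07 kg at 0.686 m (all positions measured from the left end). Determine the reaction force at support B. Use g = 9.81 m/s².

R_B ≈ 293 N

Taking torques about support A:
Beam weight: 36.2 × 9.81 = 355.1 N down at 3.32 m → arm 3.32 m, τ = 355.1 × 3.32 = 1179 N·m clockwise.
Load: 25.2 × 9.81 = 247.2 N down at 2.85 m → arm 2.85 m, τ = 247.2 × 2.85 = 704.5 N·m clockwise.
Toolbox: 9.07 × 9.81 = 88.98 N down at 0.686 m → arm 0.686 m, τ = 88.98 × 0.686 = 61.04 N·m clockwise.
Net load moment about support A = 1945 N·m clockwise.
Reaction R at support B is upward at 6.64 m, arm 6.64 m → moment R × 6.64 counterclockwise.
Balancing moments: R × 6.64 = 1945, giving R = 293 N.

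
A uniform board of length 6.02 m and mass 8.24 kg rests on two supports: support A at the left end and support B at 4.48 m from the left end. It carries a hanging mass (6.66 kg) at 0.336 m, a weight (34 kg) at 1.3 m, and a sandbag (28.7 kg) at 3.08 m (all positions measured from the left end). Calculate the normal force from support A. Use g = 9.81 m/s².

R_A ≈ 412 N

Choose support B as the axis so its reaction then has zero moment arm.
Beam weight: 8.24 × 9.81 = 80.83 N down at 3.01 m → arm 1.47 m, τ = 80.83 × 1.47 = 118.8 N·m counterclockwise.
Hanging mass: 6.66 × 9.81 = 65.33 N down at 0.336 m → arm 4.144 m, τ = 65.33 × 4.144 = 270.7 N·m counterclockwise.
Weight: 34 × 9.81 = 333.5 N down at 1.3 m → arm 3.18 m, τ = 333.5 × 3.18 = 1061 N·m counterclockwise.
Sandbag: 28.7 × 9.81 = 281.5 N down at 3.08 m → arm 1.4 m, τ = 281.5 × 1.4 = 394.1 N·m counterclockwise.
Net load moment about support B = 1845 N·m counterclockwise.
Reaction R at support A is upward at 0 m, arm 4.48 m → moment R × 4.48 clockwise.
Στ = 0 ⇒ R × 4.48 = 1845 ⇒ R = 412 N.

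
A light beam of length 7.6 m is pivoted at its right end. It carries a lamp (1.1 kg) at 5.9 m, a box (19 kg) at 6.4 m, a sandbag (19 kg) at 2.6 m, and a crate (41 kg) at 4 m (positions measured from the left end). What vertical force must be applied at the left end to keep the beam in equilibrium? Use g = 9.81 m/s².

F ≈ 345 N

Sum moments about the right end (the unknown pivot reaction has zero arm there).
Lamp: 1.1 × 9.81 = 10.79 N down at 5.9 m → arm 1.7 m, τ = 10.79 × 1.7 = 18.34 N·m counterclockwise.
Box: 19 × 9.81 = 186.4 N down at 6.4 m → arm 1.2 m, τ = 186.4 × 1.2 = 223.7 N·m counterclockwise.
Sandbag: 19 × 9.81 = 186.4 N down at 2.6 m → arm 5 m, τ = 186.4 × 5 = 932 N·m counterclockwise.
Crate: 41 × 9.81 = 402.2 N down at 4 m → arm 3.6 m, τ = 402.2 × 3.6 = 1448 N·m counterclockwise.
Net moment of the loads = 2622 N·m counterclockwise.
The upward force F acts at the left end, arm 7.6 m, giving F × 7.6 clockwise.
Setting net torque to zero: F × 7.6 = 2622 → F = 2622 / 7.6 = 345 N.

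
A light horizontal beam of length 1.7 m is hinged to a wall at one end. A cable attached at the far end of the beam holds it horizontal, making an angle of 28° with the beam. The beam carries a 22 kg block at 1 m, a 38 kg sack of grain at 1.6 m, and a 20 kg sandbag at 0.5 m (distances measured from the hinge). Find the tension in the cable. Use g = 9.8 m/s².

Choose the hinge as the axis so the unknown hinge reaction has zero arm there.
Block: 22 × 9.8 = 215.6 N down at 1 m → arm 1 m, τ = 215.6 × 1 = 215.6 N·m clockwise.
Sack of grain: 38 × 9.8 = 372.4 N down at 1.6 m → arm 1.6 m, τ = 372.4 × 1.6 = 595.8 N·m clockwise.
Sandbag: 20 × 9.8 = 196 N down at 0.5 m → arm 0.5 m, τ = 196 × 0.5 = 98 N·m clockwise.
Total clockwise load moment = 909.4 N·m.
The cable tension T acts at 1.7 m; only its component perpendicular to the beam, T sinθ, produces torque. sin 28° = 0.4695.
Setting net torque to zero: T × 1.7 × 0.4695 = 909.4 → T = 909.4 / 0.7981 = 1140 N.

T ≈ 1140 N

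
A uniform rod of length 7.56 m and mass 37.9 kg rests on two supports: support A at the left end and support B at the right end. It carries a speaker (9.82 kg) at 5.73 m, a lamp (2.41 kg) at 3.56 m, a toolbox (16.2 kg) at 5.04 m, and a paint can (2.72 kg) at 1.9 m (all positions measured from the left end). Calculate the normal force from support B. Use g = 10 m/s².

Sum moments about support A (its reaction then has zero moment arm).
Beam weight: 37.9 × 10 = 379 N down at 3.78 m → arm 3.78 m, τ = 379 × 3.78 = 1433 N·m clockwise.
Speaker: 9.82 × 10 = 98.2 N down at 5.73 m → arm 5.73 m, τ = 98.2 × 5.73 = 562.7 N·m clockwise.
Lamp: 2.41 × 10 = 24.1 N down at 3.56 m → arm 3.56 m, τ = 24.1 × 3.56 = 85.8 N·m clockwise.
Toolbox: 16.2 × 10 = 162 N down at 5.04 m → arm 5.04 m, τ = 162 × 5.04 = 816.5 N·m clockwise.
Paint can: 2.72 × 10 = 27.2 N down at 1.9 m → arm 1.9 m, τ = 27.2 × 1.9 = 51.68 N·m clockwise.
Net load moment about support A = 2950 N·m clockwise.
Reaction R at support B is upward at 7.56 m, arm 7.56 m → moment R × 7.56 counterclockwise.
For rotational equilibrium, R × 7.56 = 2950, so R = 390 N.

R_B ≈ 390 N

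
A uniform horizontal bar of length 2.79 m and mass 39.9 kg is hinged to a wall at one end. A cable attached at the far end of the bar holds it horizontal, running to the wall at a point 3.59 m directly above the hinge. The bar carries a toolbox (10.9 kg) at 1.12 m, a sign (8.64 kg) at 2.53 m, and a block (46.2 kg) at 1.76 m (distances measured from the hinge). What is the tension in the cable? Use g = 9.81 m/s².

About the hinge:
Beam weight: 39.9 × 9.81 = 391.4 N down at 1.395 m → arm 1.395 m, τ = 391.4 × 1.395 = 546 N·m clockwise.
Toolbox: 10.9 × 9.81 = 106.9 N down at 1.12 m → arm 1.12 m, τ = 106.9 × 1.12 = 119.7 N·m clockwise.
Sign: 8.64 × 9.81 = 84.76 N down at 2.53 m → arm 2.53 m, τ = 84.76 × 2.53 = 214.4 N·m clockwise.
Block: 46.2 × 9.81 = 453.2 N down at 1.76 m → arm 1.76 m, τ = 453.2 × 1.76 = 797.6 N·m clockwise.
Total clockwise load moment = 1678 N·m.
The cable tension T acts at 2.79 m; only its component perpendicular to the bar, T sinθ, produces torque. sinθ = h/√(h²+d²) = 3.59/√(3.59²+2.79²) = 0.7896.
Setting net torque to zero: T × 2.79 × 0.7896 = 1678 → T = 1678 / 2.203 = 762 N.

T ≈ 762 N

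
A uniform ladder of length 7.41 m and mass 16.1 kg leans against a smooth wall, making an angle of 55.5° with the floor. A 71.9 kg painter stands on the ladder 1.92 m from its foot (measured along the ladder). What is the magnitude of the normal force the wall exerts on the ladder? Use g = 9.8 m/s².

Take moments about the foot of the ladder.
Ladder weight 16.1×9.8 = 157.8 N acts at 3.705 m along the ladder; its horizontal arm is 3.705·cos55.5° = 2.099 m → τ = 331.2 N·m clockwise.
Painter: 71.9×9.8 = 704.6 N at 1.92 m → arm 1.087 m → τ = 765.9 N·m clockwise.
Wall normal N acts horizontally at the top; its moment arm is the height L sinθ = 7.41·sin55.5° = 6.107 m, counterclockwise.
For rotational equilibrium, N × 6.107 = 1097, so N = 180 N.

N_wall ≈ 180 N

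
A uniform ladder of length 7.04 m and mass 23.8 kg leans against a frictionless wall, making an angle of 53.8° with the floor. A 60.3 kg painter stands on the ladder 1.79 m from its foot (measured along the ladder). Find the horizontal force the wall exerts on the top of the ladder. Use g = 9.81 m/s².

N_wall ≈ 196 N

Taking torques about the foot of the ladder:
Ladder weight 23.8×9.81 = 233.5 N acts at 3.52 m along the ladder; its horizontal arm is 3.52·cos53.8° = 2.079 m → τ = 485.4 N·m clockwise.
Painter: 60.3×9.81 = 591.5 N at 1.79 m → arm 1.057 m → τ = 625.2 N·m clockwise.
Wall normal N acts horizontally at the top; its moment arm is the height L sinθ = 7.04·sin53.8° = 5.681 m, counterclockwise.
For rotational equilibrium, N × 5.681 = 1111, so N = 196 N.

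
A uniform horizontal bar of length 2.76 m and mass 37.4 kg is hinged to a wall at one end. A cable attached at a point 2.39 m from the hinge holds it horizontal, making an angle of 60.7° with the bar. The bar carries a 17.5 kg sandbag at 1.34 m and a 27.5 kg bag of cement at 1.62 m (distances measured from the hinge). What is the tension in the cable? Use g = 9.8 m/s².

T ≈ 562 N

Take moments about the hinge.
Beam weight: 37.4 × 9.8 = 366.5 N down at 1.38 m → arm 1.38 m, τ = 366.5 × 1.38 = 505.8 N·m clockwise.
Sandbag: 17.5 × 9.8 = 171.5 N down at 1.34 m → arm 1.34 m, τ = 171.5 × 1.34 = 229.8 N·m clockwise.
Bag of cement: 27.5 × 9.8 = 269.5 N down at 1.62 m → arm 1.62 m, τ = 269.5 × 1.62 = 436.6 N·m clockwise.
Total clockwise load moment = 1172 N·m.
The cable tension T acts at 2.39 m; only its component perpendicular to the bar, T sinθ, produces torque. sin 60.7° = 0.8721.
For rotational equilibrium, T × 2.39 × 0.8721 = 1172, so T = 1172 / 2.084 = 562 N.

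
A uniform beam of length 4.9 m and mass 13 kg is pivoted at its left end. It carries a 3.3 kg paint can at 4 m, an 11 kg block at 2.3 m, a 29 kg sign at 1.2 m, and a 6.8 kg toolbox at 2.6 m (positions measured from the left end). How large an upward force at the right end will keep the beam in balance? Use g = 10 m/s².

F ≈ 251 N

About the left end:
Beam weight: 13 × 10 = 130 N down at 2.45 m → arm 2.45 m, τ = 130 × 2.45 = 318.5 N·m clockwise.
Paint can: 3.3 × 10 = 33 N down at 4 m → arm 4 m, τ = 33 × 4 = 132 N·m clockwise.
Block: 11 × 10 = 110 N down at 2.3 m → arm 2.3 m, τ = 110 × 2.3 = 253 N·m clockwise.
Sign: 29 × 10 = 290 N down at 1.2 m → arm 1.2 m, τ = 290 × 1.2 = 348 N·m clockwise.
Toolbox: 6.8 × 10 = 68 N down at 2.6 m → arm 2.6 m, τ = 68 × 2.6 = 176.8 N·m clockwise.
Net moment of the loads = 1228 N·m clockwise.
The upward force F acts at the right end, arm 4.9 m, giving F × 4.9 counterclockwise.
Balancing moments: F × 4.9 = 1228, giving F = 1228 / 4.9 = 251 N.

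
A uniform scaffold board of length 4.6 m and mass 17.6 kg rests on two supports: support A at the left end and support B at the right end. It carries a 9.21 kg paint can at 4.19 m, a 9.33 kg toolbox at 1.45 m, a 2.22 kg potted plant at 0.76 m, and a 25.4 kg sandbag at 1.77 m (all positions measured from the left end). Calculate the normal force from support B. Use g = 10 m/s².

R_B ≈ 303 N

Take moments about support A.
Beam weight: 17.6 × 10 = 176 N down at 2.3 m → arm 2.3 m, τ = 176 × 2.3 = 404.8 N·m clockwise.
Paint can: 9.21 × 10 = 92.1 N down at 4.19 m → arm 4.19 m, τ = 92.1 × 4.19 = 385.9 N·m clockwise.
Toolbox: 9.33 × 10 = 93.3 N down at 1.45 m → arm 1.45 m, τ = 93.3 × 1.45 = 135.3 N·m clockwise.
Potted plant: 2.22 × 10 = 22.2 N down at 0.76 m → arm 0.76 m, τ = 22.2 × 0.76 = 16.87 N·m clockwise.
Sandbag: 25.4 × 10 = 254 N down at 1.77 m → arm 1.77 m, τ = 254 × 1.77 = 449.6 N·m clockwise.
Net load moment about support A = 1392 N·m clockwise.
Reaction R at support B is upward at 4.6 m, arm 4.6 m → moment R × 4.6 counterclockwise.
Balancing moments: R × 4.6 = 1392, giving R = 303 N.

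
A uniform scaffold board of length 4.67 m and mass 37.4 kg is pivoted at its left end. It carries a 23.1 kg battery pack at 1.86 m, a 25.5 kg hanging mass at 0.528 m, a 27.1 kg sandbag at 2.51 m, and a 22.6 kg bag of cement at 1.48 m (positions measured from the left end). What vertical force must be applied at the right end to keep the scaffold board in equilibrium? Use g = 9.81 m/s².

Take moments about the left end.
Beam weight: 37.4 × 9.81 = 366.9 N down at 2.335 m → arm 2.335 m, τ = 366.9 × 2.335 = 856.7 N·m clockwise.
Battery pack: 23.1 × 9.81 = 226.6 N down at 1.86 m → arm 1.86 m, τ = 226.6 × 1.86 = 421.5 N·m clockwise.
Hanging mass: 25.5 × 9.81 = 250.2 N down at 0.528 m → arm 0.528 m, τ = 250.2 × 0.528 = 132.1 N·m clockwise.
Sandbag: 27.1 × 9.81 = 265.9 N down at 2.51 m → arm 2.51 m, τ = 265.9 × 2.51 = 667.4 N·m clockwise.
Bag of cement: 22.6 × 9.81 = 221.7 N down at 1.48 m → arm 1.48 m, τ = 221.7 × 1.48 = 328.1 N·m clockwise.
Net moment of the loads = 2406 N·m clockwise.
The upward force F acts at the right end, arm 4.67 m, giving F × 4.67 counterclockwise.
For rotational equilibrium, F × 4.67 = 2406, so F = 2406 / 4.67 = 515 N.

F ≈ 515 N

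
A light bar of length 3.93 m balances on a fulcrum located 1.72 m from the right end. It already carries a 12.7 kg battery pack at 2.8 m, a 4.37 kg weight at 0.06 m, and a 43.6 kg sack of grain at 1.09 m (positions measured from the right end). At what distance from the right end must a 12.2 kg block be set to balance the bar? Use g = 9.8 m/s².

Take moments about the fulcrum (at 1.72 m from the right end).
Battery pack: 12.7 × 9.8 = 124.5 N down at 2.8 m → arm 1.08 m, τ = 124.5 × 1.08 = 134.5 N·m counterclockwise.
Weight: 4.37 × 9.8 = 42.83 N down at 0.06 m → arm 1.66 m, τ = 42.83 × 1.66 = 71.1 N·m clockwise.
Sack of grain: 43.6 × 9.8 = 427.3 N down at 1.09 m → arm 0.63 m, τ = 427.3 × 0.63 = 269.2 N·m clockwise.
Net moment of existing loads = 205.8 N·m clockwise.
The block weighs 12.2 × 9.8 = 119.6 N and must supply an equal counterclockwise moment, so its lever arm about the fulcrum is 205.8 / 119.6 = 1.72 m.
That puts it at 1.72 + 1.72 = 3.44 m from the right end.

x ≈ 3.44 m from the right end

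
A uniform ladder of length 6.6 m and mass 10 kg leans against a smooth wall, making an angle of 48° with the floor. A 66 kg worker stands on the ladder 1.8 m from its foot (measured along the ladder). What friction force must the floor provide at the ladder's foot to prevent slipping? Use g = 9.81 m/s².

About the foot of the ladder:
Ladder weight 10×9.81 = 98.1 N acts at 3.3 m along the ladder; its horizontal arm is 3.3·cos48° = 2.208 m → τ = 216.6 N·m clockwise.
Worker: 66×9.81 = 647.5 N at 1.8 m → arm 1.204 m → τ = 779.6 N·m clockwise.
Wall normal N acts horizontally at the top; its moment arm is the height L sinθ = 6.6·sin48° = 4.905 m, counterclockwise.
Balancing moments: N × 4.905 = 996.2, giving N = 203 N.
ΣFx = 0: friction at the foot balances the wall's push, so f = N_wall = 203 N.

f ≈ 203 N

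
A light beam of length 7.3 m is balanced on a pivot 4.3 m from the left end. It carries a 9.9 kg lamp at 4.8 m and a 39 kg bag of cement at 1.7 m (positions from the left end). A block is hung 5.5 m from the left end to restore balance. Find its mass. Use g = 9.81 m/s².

Taking torques about the pivot (at 4.3 m from the left end):
Lamp: 9.9 × 9.81 = 97.12 N down at 4.8 m → arm 0.5 m, τ = 97.12 × 0.5 = 48.56 N·m clockwise.
Bag of cement: 39 × 9.81 = 382.6 N down at 1.7 m → arm 2.6 m, τ = 382.6 × 2.6 = 994.8 N·m counterclockwise.
Net moment of known loads = 946.2 N·m counterclockwise.
An unknown mass m at 5.5 m has arm 1.2 m; its moment is m·g·1.2 clockwise.
Στ = 0 ⇒ m × 9.81 × 1.2 = 946.2 ⇒ m = 946.2 / (9.81 × 1.2) = 80.4 kg.

m ≈ 80.4 kg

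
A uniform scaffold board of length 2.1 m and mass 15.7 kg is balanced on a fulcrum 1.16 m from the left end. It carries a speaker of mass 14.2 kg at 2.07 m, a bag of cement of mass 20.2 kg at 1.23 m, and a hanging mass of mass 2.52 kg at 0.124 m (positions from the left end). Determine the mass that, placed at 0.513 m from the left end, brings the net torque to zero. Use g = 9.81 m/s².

m ≈ 15.5 kg

About the fulcrum (at 1.16 m from the left end):
Beam weight: 15.7 × 9.81 = 154 N down at 1.05 m → arm 0.11 m, τ = 154 × 0.11 = 16.94 N·m counterclockwise.
Speaker: 14.2 × 9.81 = 139.3 N down at 2.07 m → arm 0.91 m, τ = 139.3 × 0.91 = 126.8 N·m clockwise.
Bag of cement: 20.2 × 9.81 = 198.2 N down at 1.23 m → arm 0.07 m, τ = 198.2 × 0.07 = 13.87 N·m clockwise.
Hanging mass: 2.52 × 9.81 = 24.72 N down at 0.124 m → arm 1.036 m, τ = 24.72 × 1.036 = 25.61 N·m counterclockwise.
Net moment of known loads = 98.12 N·m clockwise.
An unknown mass m at 0.513 m has arm 0.647 m; its moment is m·g·0.647 counterclockwise.
Στ = 0 ⇒ m × 9.81 × 0.647 = 98.12 ⇒ m = 98.12 / (9.81 × 0.647) = 15.5 kg.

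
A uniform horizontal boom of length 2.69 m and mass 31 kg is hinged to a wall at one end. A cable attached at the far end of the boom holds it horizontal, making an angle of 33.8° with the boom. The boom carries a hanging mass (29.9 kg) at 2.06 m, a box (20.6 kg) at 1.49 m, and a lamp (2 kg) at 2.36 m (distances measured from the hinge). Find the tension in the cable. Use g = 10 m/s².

About the hinge:
Beam weight: 31 × 10 = 310 N down at 1.345 m → arm 1.345 m, τ = 310 × 1.345 = 416.9 N·m clockwise.
Hanging mass: 29.9 × 10 = 299 N down at 2.06 m → arm 2.06 m, τ = 299 × 2.06 = 615.9 N·m clockwise.
Box: 20.6 × 10 = 206 N down at 1.49 m → arm 1.49 m, τ = 206 × 1.49 = 306.9 N·m clockwise.
Lamp: 2 × 10 = 20 N down at 2.36 m → arm 2.36 m, τ = 20 × 2.36 = 47.2 N·m clockwise.
Total clockwise load moment = 1387 N·m.
The cable tension T acts at 2.69 m; only its component perpendicular to the boom, T sinθ, produces torque. sin 33.8° = 0.5563.
Setting net torque to zero: T × 2.69 × 0.5563 = 1387 → T = 1387 / 1.496 = 927 N.

T ≈ 927 N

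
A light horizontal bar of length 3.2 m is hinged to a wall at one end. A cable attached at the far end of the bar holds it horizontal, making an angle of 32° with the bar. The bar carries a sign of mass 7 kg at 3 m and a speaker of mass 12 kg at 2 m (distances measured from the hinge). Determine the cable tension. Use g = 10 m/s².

Sum moments about the hinge (the unknown hinge reaction has zero arm there).
Sign: 7 × 10 = 70 N down at 3 m → arm 3 m, τ = 70 × 3 = 210 N·m clockwise.
Speaker: 12 × 10 = 120 N down at 2 m → arm 2 m, τ = 120 × 2 = 240 N·m clockwise.
Total clockwise load moment = 450 N·m.
The cable tension T acts at 3.2 m; only its component perpendicular to the bar, T sinθ, produces torque. sin 32° = 0.5299.
Στ = 0 ⇒ T × 3.2 × 0.5299 = 450 ⇒ T = 450 / 1.696 = 265 N.

T ≈ 265 N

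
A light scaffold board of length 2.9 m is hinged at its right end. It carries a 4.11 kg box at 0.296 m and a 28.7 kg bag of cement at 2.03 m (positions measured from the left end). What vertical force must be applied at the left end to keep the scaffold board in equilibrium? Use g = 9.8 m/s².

F ≈ 121 N

About the right end:
Box: 4.11 × 9.8 = 40.28 N down at 0.296 m → arm 2.604 m, τ = 40.28 × 2.604 = 104.9 N·m counterclockwise.
Bag of cement: 28.7 × 9.8 = 281.3 N down at 2.03 m → arm 0.87 m, τ = 281.3 × 0.87 = 244.7 N·m counterclockwise.
Net moment of the loads = 349.6 N·m counterclockwise.
The upward force F acts at the left end, arm 2.9 m, giving F × 2.9 clockwise.
Setting net torque to zero: F × 2.9 = 349.6 → F = 349.6 / 2.9 = 121 N.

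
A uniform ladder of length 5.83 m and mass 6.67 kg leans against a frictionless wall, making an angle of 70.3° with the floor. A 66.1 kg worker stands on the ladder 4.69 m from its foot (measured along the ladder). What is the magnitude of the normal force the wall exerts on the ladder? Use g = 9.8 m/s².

N_wall ≈ 198 N

Choose the foot of the ladder as the axis so the floor normal and friction both act there and drop out.
Ladder weight 6.67×9.8 = 65.37 N acts at 2.915 m along the ladder; its horizontal arm is 2.915·cos70.3° = 0.9826 m → τ = 64.23 N·m clockwise.
Worker: 66.1×9.8 = 647.8 N at 4.69 m → arm 1.581 m → τ = 1024 N·m clockwise.
Wall normal N acts horizontally at the top; its moment arm is the height L sinθ = 5.83·sin70.3° = 5.489 m, counterclockwise.
Στ = 0 ⇒ N × 5.489 = 1088 ⇒ N = 198 N.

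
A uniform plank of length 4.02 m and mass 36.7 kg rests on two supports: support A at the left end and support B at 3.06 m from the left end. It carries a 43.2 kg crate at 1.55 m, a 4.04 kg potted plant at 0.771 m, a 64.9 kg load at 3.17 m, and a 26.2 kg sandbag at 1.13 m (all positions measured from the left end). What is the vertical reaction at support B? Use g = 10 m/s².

R_B ≈ 1240 N

About support A:
Beam weight: 36.7 × 10 = 367 N down at 2.01 m → arm 2.01 m, τ = 367 × 2.01 = 737.7 N·m clockwise.
Crate: 43.2 × 10 = 432 N down at 1.55 m → arm 1.55 m, τ = 432 × 1.55 = 669.6 N·m clockwise.
Potted plant: 4.04 × 10 = 40.4 N down at 0.771 m → arm 0.771 m, τ = 40.4 × 0.771 = 31.15 N·m clockwise.
Load: 64.9 × 10 = 649 N down at 3.17 m → arm 3.17 m, τ = 649 × 3.17 = 2057 N·m clockwise.
Sandbag: 26.2 × 10 = 262 N down at 1.13 m → arm 1.13 m, τ = 262 × 1.13 = 296.1 N·m clockwise.
Net load moment about support A = 3792 N·m clockwise.
Reaction R at support B is upward at 3.06 m, arm 3.06 m → moment R × 3.06 counterclockwise.
Στ = 0 ⇒ R × 3.06 = 3792 ⇒ R = 1240 N.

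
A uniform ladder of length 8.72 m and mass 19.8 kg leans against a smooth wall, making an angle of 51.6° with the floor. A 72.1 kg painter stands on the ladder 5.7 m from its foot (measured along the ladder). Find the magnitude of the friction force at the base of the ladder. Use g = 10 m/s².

f ≈ 452 N

Choose the foot of the ladder as the axis so the floor normal and friction both act there and drop out.
Ladder weight 19.8×10 = 198 N acts at 4.36 m along the ladder; its horizontal arm is 4.36·cos51.6° = 2.708 m → τ = 536.2 N·m clockwise.
Painter: 72.1×10 = 721 N at 5.7 m → arm 3.541 m → τ = 2553 N·m clockwise.
Wall normal N acts horizontally at the top; its moment arm is the height L sinθ = 8.72·sin51.6° = 6.834 m, counterclockwise.
Balancing moments: N × 6.834 = 3089, giving N = 452 N.
ΣFx = 0: friction at the foot balances the wall's push, so f = N_wall = 452 N.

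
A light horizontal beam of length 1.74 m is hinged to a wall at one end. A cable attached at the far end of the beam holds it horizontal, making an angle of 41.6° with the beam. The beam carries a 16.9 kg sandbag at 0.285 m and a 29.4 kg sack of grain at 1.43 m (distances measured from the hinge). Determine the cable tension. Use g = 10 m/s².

Choose the hinge as the axis so the unknown hinge reaction has zero arm there.
Sandbag: 16.9 × 10 = 169 N down at 0.285 m → arm 0.285 m, τ = 169 × 0.285 = 48.16 N·m clockwise.
Sack of grain: 29.4 × 10 = 294 N down at 1.43 m → arm 1.43 m, τ = 294 × 1.43 = 420.4 N·m clockwise.
Total clockwise load moment = 468.6 N·m.
The cable tension T acts at 1.74 m; only its component perpendicular to the beam, T sinθ, produces torque. sin 41.6° = 0.6639.
For rotational equilibrium, T × 1.74 × 0.6639 = 468.6, so T = 468.6 / 1.155 = 406 N.

T ≈ 406 N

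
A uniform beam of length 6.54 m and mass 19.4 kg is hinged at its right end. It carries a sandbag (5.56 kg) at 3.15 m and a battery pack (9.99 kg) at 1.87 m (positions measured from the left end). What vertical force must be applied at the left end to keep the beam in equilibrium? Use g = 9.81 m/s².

Choose the right end as the axis so the unknown pivot reaction has zero arm there.
Beam weight: 19.4 × 9.81 = 190.3 N down at 3.27 m → arm 3.27 m, τ = 190.3 × 3.27 = 622.3 N·m counterclockwise.
Sandbag: 5.56 × 9.81 = 54.54 N down at 3.15 m → arm 3.39 m, τ = 54.54 × 3.39 = 184.9 N·m counterclockwise.
Battery pack: 9.99 × 9.81 = 98 N down at 1.87 m → arm 4.67 m, τ = 98 × 4.67 = 457.7 N·m counterclockwise.
Net moment of the loads = 1265 N·m counterclockwise.
The upward force F acts at the left end, arm 6.54 m, giving F × 6.54 clockwise.
Balancing moments: F × 6.54 = 1265, giving F = 1265 / 6.54 = 193 N.

F ≈ 193 N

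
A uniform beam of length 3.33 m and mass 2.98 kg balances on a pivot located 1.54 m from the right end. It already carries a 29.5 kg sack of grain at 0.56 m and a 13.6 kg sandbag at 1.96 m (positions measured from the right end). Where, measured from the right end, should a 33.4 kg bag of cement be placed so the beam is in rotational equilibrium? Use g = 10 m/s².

x ≈ 2.22 m from the right end

Taking torques about the pivot (at 1.54 m from the right end):
Beam weight: 2.98 × 10 = 29.8 N down at 1.665 m → arm 0.125 m, τ = 29.8 × 0.125 = 3.725 N·m counterclockwise.
Sack of grain: 29.5 × 10 = 295 N down at 0.56 m → arm 0.98 m, τ = 295 × 0.98 = 289.1 N·m clockwise.
Sandbag: 13.6 × 10 = 136 N down at 1.96 m → arm 0.42 m, τ = 136 × 0.42 = 57.12 N·m counterclockwise.
Net moment of existing loads = 228.3 N·m clockwise.
The bag of cement weighs 33.4 × 10 = 334 N and must supply an equal counterclockwise moment, so its lever arm about the pivot is 228.3 / 334 = 0.684 m.
That puts it at 1.54 + 0.684 = 2.22 m from the right end.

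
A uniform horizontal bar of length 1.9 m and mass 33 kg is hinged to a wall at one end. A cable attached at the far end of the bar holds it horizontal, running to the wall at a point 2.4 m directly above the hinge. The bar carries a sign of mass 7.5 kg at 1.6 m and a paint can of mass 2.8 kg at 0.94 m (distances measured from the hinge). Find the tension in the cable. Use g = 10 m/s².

T ≈ 309 N

Choose the hinge as the axis so the unknown hinge reaction has zero arm there.
Beam weight: 33 × 10 = 330 N down at 0.95 m → arm 0.95 m, τ = 330 × 0.95 = 313.5 N·m clockwise.
Sign: 7.5 × 10 = 75 N down at 1.6 m → arm 1.6 m, τ = 75 × 1.6 = 120 N·m clockwise.
Paint can: 2.8 × 10 = 28 N down at 0.94 m → arm 0.94 m, τ = 28 × 0.94 = 26.32 N·m clockwise.
Total clockwise load moment = 459.8 N·m.
The cable tension T acts at 1.9 m; only its component perpendicular to the bar, T sinθ, produces torque. sinθ = h/√(h²+d²) = 2.4/√(2.4²+1.9²) = 0.784.
For rotational equilibrium, T × 1.9 × 0.784 = 459.8, so T = 459.8 / 1.49 = 309 N.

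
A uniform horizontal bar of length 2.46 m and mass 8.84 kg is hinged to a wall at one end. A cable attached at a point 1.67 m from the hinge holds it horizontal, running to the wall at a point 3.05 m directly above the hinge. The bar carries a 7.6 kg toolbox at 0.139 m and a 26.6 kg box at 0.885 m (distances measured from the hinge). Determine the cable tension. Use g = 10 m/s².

About the hinge:
Beam weight: 8.84 × 10 = 88.4 N down at 1.23 m → arm 1.23 m, τ = 88.4 × 1.23 = 108.7 N·m clockwise.
Toolbox: 7.6 × 10 = 76 N down at 0.139 m → arm 0.139 m, τ = 76 × 0.139 = 10.56 N·m clockwise.
Box: 26.6 × 10 = 266 N down at 0.885 m → arm 0.885 m, τ = 266 × 0.885 = 235.4 N·m clockwise.
Total clockwise load moment = 354.7 N·m.
The cable tension T acts at 1.67 m; only its component perpendicular to the bar, T sinθ, produces torque. sinθ = h/√(h²+d²) = 3.05/√(3.05²+1.67²) = 0.8771.
For rotational equilibrium, T × 1.67 × 0.8771 = 354.7, so T = 354.7 / 1.465 = 242 N.

T ≈ 242 N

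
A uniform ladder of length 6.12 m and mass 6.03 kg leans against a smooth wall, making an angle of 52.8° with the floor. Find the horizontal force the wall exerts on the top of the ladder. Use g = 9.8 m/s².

Choose the foot of the ladder as the axis so the floor normal and friction both act there and drop out.
Ladder weight 6.03×9.8 = 59.09 N acts at 3.06 m along the ladder; its horizontal arm is 3.06·cos52.8° = 1.85 m → τ = 109.3 N·m clockwise.
Wall normal N acts horizontally at the top; its moment arm is the height L sinθ = 6.12·sin52.8° = 4.875 m, counterclockwise.
Στ = 0 ⇒ N × 4.875 = 109.3 ⇒ N = 22.4 N.

N_wall ≈ 22.4 N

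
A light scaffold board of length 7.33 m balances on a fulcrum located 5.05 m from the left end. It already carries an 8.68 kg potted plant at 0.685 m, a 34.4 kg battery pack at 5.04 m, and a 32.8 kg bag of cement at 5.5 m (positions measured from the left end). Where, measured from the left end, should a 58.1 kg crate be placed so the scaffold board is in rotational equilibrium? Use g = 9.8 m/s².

About the fulcrum (at 5.05 m from the left end):
Potted plant: 8.68 × 9.8 = 85.06 N down at 0.685 m → arm 4.365 m, τ = 85.06 × 4.365 = 371.3 N·m counterclockwise.
Battery pack: 34.4 × 9.8 = 337.1 N down at 5.04 m → arm 0.01 m, τ = 337.1 × 0.01 = 3.371 N·m counterclockwise.
Bag of cement: 32.8 × 9.8 = 321.4 N down at 5.5 m → arm 0.45 m, τ = 321.4 × 0.45 = 144.6 N·m clockwise.
Net moment of existing loads = 230.1 N·m counterclockwise.
The crate weighs 58.1 × 9.8 = 569.4 N and must supply an equal clockwise moment, so its lever arm about the fulcrum is 230.1 / 569.4 = 0.404 m.
That puts it at 5.05 + 0.404 = 5.45 m from the left end.

x ≈ 5.45 m from the left end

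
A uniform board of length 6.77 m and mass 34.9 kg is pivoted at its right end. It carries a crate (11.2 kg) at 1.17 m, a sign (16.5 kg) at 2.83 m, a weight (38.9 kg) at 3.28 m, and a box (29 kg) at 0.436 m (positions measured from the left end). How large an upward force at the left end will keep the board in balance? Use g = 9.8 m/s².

Choose the right end as the axis so the unknown pivot reaction has zero arm there.
Beam weight: 34.9 × 9.8 = 342 N down at 3.385 m → arm 3.385 m, τ = 342 × 3.385 = 1158 N·m counterclockwise.
Crate: 11.2 × 9.8 = 109.8 N down at 1.17 m → arm 5.6 m, τ = 109.8 × 5.6 = 614.9 N·m counterclockwise.
Sign: 16.5 × 9.8 = 161.7 N down at 2.83 m → arm 3.94 m, τ = 161.7 × 3.94 = 637.1 N·m counterclockwise.
Weight: 38.9 × 9.8 = 381.2 N down at 3.28 m → arm 3.49 m, τ = 381.2 × 3.49 = 1330 N·m counterclockwise.
Box: 29 × 9.8 = 284.2 N down at 0.436 m → arm 6.334 m, τ = 284.2 × 6.334 = 1800 N·m counterclockwise.
Net moment of the loads = 5540 N·m counterclockwise.
The upward force F acts at the left end, arm 6.77 m, giving F × 6.77 clockwise.
For rotational equilibrium, F × 6.77 = 5540, so F = 5540 / 6.77 = 818 N.

F ≈ 818 N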